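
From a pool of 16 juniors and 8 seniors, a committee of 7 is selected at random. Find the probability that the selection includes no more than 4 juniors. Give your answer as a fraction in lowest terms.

6179/14421

There are C(24,7) = 346104 ways to choose the 7.
Count the complement (more than 4 juniors): C(16,5)·C(8,2) + C(16,6)·C(8,1) + C(16,7)·C(8,0) = 122304 + 64064 + 11440 = 197808.
Probability = 1 − 197808/346104 = 148296/346104 = 6179/14421.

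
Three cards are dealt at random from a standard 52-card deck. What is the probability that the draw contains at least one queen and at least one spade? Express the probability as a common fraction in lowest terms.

There are C(52,3) = 22100 possible draws.
By inclusion-exclusion on the complements, draws missing all queens or all spades: C(48,3) + C(39,3) − C(36,3) = 17296 + 9139 − 7140 = 19295.
So draws with at least one of each: 22100 − 19295 = 2805, probability 2805/22100 = 33/260.

33/260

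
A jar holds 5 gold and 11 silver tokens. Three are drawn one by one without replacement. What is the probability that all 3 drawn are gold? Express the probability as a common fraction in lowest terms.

Multiply the conditional probabilities at each draw: 5/16 · 4/15 · 3/14 = 60/3360 = 1/56.

1/56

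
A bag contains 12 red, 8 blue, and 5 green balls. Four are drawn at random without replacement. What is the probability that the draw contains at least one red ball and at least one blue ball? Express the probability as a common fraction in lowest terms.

There are C(25,4) = 12650 possible draws.
By inclusion-exclusion on the complements, draws missing all red or all blue: C(13,4) + C(17,4) − C(5,4) = 715 + 2380 − 5 = 3090.
So draws with at least one of each: 12650 − 3090 = 9560, probability 9560/12650 = 956/1265.

956/1265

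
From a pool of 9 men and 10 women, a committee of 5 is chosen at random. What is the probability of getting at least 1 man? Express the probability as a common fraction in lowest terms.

Total selections: C(19,5) = 11628.
Favorable selections (at least 1 man): C(9,1)·C(10,4) + C(9,2)·C(10,3) + C(9,3)·C(10,2) + C(9,4)·C(10,1) + C(9,5)·C(10,0) = 1890 + 4320 + 3780 + 1260 + 126 = 11376.
Probability = 11376/11628 = 316/323.

316/323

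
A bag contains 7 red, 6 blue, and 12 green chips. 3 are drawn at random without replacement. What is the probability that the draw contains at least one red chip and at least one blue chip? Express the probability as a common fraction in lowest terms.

147/460

There are C(25,3) = 2300 possible draws.
By inclusion-exclusion on the complements, draws missing all red or all blue: C(18,3) + C(19,3) − C(12,3) = 816 + 969 − 220 = 1565.
So draws with at least one of each: 2300 − 1565 = 735, probability 735/2300 = 147/460.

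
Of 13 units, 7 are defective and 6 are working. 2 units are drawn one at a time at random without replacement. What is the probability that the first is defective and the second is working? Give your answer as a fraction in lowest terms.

Multiply the conditional probabilities at each draw: 7/13 · 6/12 = 42/156 = 7/26.

7/26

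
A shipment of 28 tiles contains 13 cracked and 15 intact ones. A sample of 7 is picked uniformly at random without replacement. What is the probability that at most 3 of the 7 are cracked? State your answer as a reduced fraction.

1217/2070

Total selections: C(28,7) = 1184040.
Favorable selections (at most 3 cracked): C(13,0)·C(15,7) + C(13,1)·C(15,6) + C(13,2)·C(15,5) + C(13,3)·C(15,4) = 6435 + 65065 + 234234 + 390390 = 696124.
Probability = 696124/1184040 = 1217/2070.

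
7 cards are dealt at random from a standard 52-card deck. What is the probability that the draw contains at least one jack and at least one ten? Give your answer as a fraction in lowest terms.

There are C(52,7) = 133784560 possible draws.
By inclusion-exclusion on the complements, draws missing all jacks or all tens: C(48,7) + C(48,7) − C(44,7) = 73629072 + 73629072 − 38320568 = 108937576.
So draws with at least one of each: 133784560 − 108937576 = 24846984, probability 24846984/133784560 = 3105873/16723070.

3105873/16723070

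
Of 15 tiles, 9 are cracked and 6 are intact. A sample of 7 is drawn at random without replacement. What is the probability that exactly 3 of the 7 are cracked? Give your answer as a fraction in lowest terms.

There are C(15,7) = 6435 ways to choose 7 from 15.
Selections with exactly 3 cracked: choose 3 of the 9 cracked and 4 of the 6 intact, C(9,3)·C(6,4) = 84·15 = 1260.
Probability = 1260/6435 = 28/143.

28/143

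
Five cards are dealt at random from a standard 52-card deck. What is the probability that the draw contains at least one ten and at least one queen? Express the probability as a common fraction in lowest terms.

6509/64974

There are C(52,5) = 2598960 possible draws.
By inclusion-exclusion on the complements, draws missing all tens or all queens: C(48,5) + C(48,5) − C(44,5) = 1712304 + 1712304 − 1086008 = 2338600.
So draws with at least one of each: 2598960 − 2338600 = 260360, probability 260360/2598960 = 6509/64974.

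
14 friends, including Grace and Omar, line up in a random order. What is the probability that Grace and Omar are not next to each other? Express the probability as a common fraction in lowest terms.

6/7

There are 14! = 87178291200 arrangements.
Arrangements with Grace and Omar adjacent: 2·13! = 12454041600.
So not adjacent: 87178291200 − 12454041600 = 74724249600, probability 74724249600/87178291200 = 6/7.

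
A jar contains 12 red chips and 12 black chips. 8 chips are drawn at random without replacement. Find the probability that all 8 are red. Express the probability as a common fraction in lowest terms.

There are C(24,8) = 735471 possible selections.
Selections with all red: C(12,8) = 495.
Probability = 495/735471 = 5/7429.

5/7429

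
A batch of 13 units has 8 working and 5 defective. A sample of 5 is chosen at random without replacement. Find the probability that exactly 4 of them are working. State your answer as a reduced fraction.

350/1287

There are C(13,5) = 1287 ways to choose 5 from 13.
Selections with exactly 4 working: choose 4 of the 8 working and 1 of the 5 defective, C(8,4)·C(5,1) = 70·5 = 350.
Probability = 350/1287.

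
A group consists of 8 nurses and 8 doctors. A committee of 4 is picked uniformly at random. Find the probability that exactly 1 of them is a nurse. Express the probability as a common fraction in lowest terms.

Total number of selections: C(16,4) = 1820.
Selections with exactly 1 nurse: choose 1 of the 8 nurses and 3 of the 8 doctors, C(8,1)·C(8,3) = 8·56 = 448.
Probability = 448/1820 = 16/65.

16/65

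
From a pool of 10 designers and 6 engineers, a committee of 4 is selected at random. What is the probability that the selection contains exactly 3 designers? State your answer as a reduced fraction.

36/91

There are C(16,4) = 1820 ways to choose 4 from 16.
Selections with exactly 3 designers: choose 3 of the 10 designers and 1 of the 6 engineers, C(10,3)·C(6,1) = 120·6 = 720.
Probability = 720/1820 = 36/91.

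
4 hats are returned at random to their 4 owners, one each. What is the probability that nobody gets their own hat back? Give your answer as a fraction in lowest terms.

3/8

There are 4! = 24 assignments.
By inclusion-exclusion, assignments with no fixed points: C(4,0)·4! − C(4,1)·3! + C(4,2)·2! − C(4,3)·1! + C(4,4)·0! = 9.
Probability = 9/24 = 3/8.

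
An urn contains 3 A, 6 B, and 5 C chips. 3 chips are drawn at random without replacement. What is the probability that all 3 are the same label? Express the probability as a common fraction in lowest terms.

31/364

There are C(14,3) = 364 ways to draw 3 chips.
All same label: C(3,3) + C(6,3) + C(5,3) = 1 + 20 + 10 = 31.
Probability = 31/364.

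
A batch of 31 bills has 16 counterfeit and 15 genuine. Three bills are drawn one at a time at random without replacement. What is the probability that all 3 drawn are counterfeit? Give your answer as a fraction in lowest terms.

Multiply the conditional probabilities at each draw: 16/31 · 15/30 · 14/29 = 3360/26970 = 112/899.

112/899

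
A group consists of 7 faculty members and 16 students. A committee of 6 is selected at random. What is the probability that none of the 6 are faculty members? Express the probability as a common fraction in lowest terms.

There are C(23,6) = 100947 possible selections.
Selections with no faculty members (all students): C(16,6) = 8008.
Probability = 8008/100947 = 104/1311.

104/1311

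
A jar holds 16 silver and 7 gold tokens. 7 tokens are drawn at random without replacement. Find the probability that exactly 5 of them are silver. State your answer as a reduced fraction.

The sample space is all 7-subsets of the 23: C(23,7) = 245157.
Selections with exactly 5 silver: choose 5 of the 16 silver and 2 of the 7 gold, C(16,5)·C(7,2) = 4368·21 = 91728.
Probability = 91728/245157 = 30576/81719.

30576/81719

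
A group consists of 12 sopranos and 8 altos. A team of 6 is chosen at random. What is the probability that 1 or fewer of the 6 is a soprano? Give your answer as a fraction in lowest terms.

There are C(20,6) = 38760 ways to choose the 6.
Favorable selections (1 or fewer soprano): C(12,0)·C(8,6) + C(12,1)·C(8,5) = 28 + 672 = 700.
Probability = 700/38760 = 35/1938.

35/1938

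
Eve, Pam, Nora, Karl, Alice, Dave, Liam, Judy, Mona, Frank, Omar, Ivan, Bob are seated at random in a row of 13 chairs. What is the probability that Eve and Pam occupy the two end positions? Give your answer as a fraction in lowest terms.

There are 13! = 6227020800 arrangements.
Place Eve and Pam at the ends in 2 ways, arrange the remaining 11 in 11! = 39916800 ways: 2·39916800 = 79833600.
Probability = 79833600/6227020800 = 1/78.

1/78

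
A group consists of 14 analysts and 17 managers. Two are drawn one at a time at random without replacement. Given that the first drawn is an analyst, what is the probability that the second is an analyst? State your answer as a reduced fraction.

After removing one analyst, 30 remain: 13 analysts and 17 managers.
So the probability the next is an analyst is 13/30.

13/30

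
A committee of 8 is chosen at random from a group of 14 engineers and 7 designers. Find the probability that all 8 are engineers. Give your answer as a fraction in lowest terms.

143/9690

There are C(21,8) = 203490 possible selections.
Selections with all engineers: C(14,8) = 3003.
Probability = 3003/203490 = 143/9690.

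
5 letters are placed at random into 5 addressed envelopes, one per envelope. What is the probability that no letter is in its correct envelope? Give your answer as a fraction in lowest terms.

There are 5! = 120 assignments.
By inclusion-exclusion, assignments with no fixed points: C(5,0)·5! − C(5,1)·4! + C(5,2)·3! − C(5,3)·2! + C(5,4)·1! − C(5,5)·0! = 44.
Probability = 44/120 = 11/30.

11/30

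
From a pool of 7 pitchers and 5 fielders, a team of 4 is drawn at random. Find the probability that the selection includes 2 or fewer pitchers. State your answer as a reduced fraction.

There are C(12,4) = 495 ways to choose the 4.
Favorable selections (2 or fewer pitchers): C(7,0)·C(5,4) + C(7,1)·C(5,3) + C(7,2)·C(5,2) = 5 + 70 + 210 = 285.
Probability = 285/495 = 19/33.

19/33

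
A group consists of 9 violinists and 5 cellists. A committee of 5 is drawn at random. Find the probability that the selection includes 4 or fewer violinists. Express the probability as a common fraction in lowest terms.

Total selections: C(14,5) = 2002.
The complement is exactly 5 violinists: C(9,5)·C(5,0) = 126.
Probability = 1 − 126/2002 = 1876/2002 = 134/143.

134/143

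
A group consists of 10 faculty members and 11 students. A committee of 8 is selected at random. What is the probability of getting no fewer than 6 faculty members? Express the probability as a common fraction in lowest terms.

41/646

There are C(21,8) = 203490 ways to choose the 8.
Favorable selections (no fewer than 6 faculty members): C(10,6)·C(11,2) + C(10,7)·C(11,1) + C(10,8)·C(11,0) = 11550 + 1320 + 45 = 12915.
Probability = 12915/203490 = 41/646.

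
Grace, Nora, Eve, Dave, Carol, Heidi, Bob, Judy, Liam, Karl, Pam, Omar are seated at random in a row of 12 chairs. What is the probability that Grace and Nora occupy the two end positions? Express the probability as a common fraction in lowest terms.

1/66

There are 12! = 479001600 arrangements.
Place Grace and Nora at the ends in 2 ways, arrange the remaining 10 in 10! = 3628800 ways: 2·3628800 = 7257600.
Probability = 7257600/479001600 = 1/66.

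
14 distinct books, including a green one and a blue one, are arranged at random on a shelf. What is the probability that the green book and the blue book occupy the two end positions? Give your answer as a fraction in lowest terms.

There are 14! = 87178291200 arrangements.
Place the green book and the blue book at the ends in 2 ways, arrange the remaining 12 in 12! = 479001600 ways: 2·479001600 = 958003200.
Probability = 958003200/87178291200 = 1/91.

1/91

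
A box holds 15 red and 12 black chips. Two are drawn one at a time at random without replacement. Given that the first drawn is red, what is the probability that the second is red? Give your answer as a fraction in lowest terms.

7/13

After removing one red, 26 remain: 14 red and 12 black.
So the probability the next is red is 14/26 = 7/13.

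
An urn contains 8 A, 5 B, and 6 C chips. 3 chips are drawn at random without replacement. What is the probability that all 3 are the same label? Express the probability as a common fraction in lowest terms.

There are C(19,3) = 969 ways to draw 3 chips.
All same label: C(8,3) + C(5,3) + C(6,3) = 56 + 10 + 20 = 86.
Probability = 86/969.

86/969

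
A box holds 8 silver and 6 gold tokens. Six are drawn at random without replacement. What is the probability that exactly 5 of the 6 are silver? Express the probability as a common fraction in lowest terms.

16/143

Total number of selections: C(14,6) = 3003.
Selections with exactly 5 silver: choose 5 of the 8 silver and 1 of the 6 gold, C(8,5)·C(6,1) = 56·6 = 336.
Probability = 336/3003 = 16/143.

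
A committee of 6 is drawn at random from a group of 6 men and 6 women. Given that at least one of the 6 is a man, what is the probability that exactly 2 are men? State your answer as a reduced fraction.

Work in counts. Selections with at least one man: C(12,6) − C(6,6) = 924 − 1 = 923.
Of those, selections where exactly 2 are men: C(6,2)·C(6,4) = 15·15 = 225.
Conditional probability = 225/923.

225/923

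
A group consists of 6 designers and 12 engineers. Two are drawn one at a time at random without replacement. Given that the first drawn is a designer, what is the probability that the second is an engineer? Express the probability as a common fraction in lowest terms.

After removing one designer, 17 remain: 5 designers and 12 engineers.
So the probability the next is an engineer is 12/17.

12/17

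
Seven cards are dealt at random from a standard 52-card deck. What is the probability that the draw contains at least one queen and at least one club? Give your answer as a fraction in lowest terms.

53122231/133784560

There are C(52,7) = 133784560 possible draws.
By inclusion-exclusion on the complements, draws missing all queens or all clubs: C(48,7) + C(39,7) − C(36,7) = 73629072 + 15380937 − 8347680 = 80662329.
So draws with at least one of each: 133784560 − 80662329 = 53122231, probability 53122231/133784560.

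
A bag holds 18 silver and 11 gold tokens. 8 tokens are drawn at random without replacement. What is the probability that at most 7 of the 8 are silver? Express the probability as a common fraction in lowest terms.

Total selections: C(29,8) = 4292145.
The complement is exactly 8 silver: C(18,8)·C(11,0) = 43758.
Probability = 1 − 43758/4292145 = 4248387/4292145 = 3301/3335.

3301/3335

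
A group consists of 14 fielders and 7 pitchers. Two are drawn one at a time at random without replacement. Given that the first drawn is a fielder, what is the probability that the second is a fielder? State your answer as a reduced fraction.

After removing one fielder, 20 remain: 13 fielders and 7 pitchers.
So the probability the next is a fielder is 13/20.

13/20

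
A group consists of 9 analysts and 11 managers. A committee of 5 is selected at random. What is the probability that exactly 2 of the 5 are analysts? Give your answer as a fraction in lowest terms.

The sample space is all 5-subsets of the 20: C(20,5) = 15504.
Selections with exactly 2 analysts: choose 2 of the 9 analysts and 3 of the 11 managers, C(9,2)·C(11,3) = 36·165 = 5940.
Probability = 5940/15504 = 495/1292.

495/1292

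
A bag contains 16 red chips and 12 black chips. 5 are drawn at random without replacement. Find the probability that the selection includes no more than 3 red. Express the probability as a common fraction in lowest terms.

There are C(28,5) = 98280 ways to choose the 5.
Count the complement (more than 3 red): C(16,4)·C(12,1) + C(16,5)·C(12,0) = 21840 + 4368 = 26208.
Probability = 1 − 26208/98280 = 72072/98280 = 11/15.

11/15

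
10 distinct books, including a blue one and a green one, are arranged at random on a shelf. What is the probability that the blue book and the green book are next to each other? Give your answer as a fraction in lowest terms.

1/5

There are 10! = 3628800 arrangements.
Treat the blue book and the green book as a block: 9! arrangements of the blocks × 2 orders within the block = 2·362880 = 725760.
Probability = 725760/3628800 = 1/5.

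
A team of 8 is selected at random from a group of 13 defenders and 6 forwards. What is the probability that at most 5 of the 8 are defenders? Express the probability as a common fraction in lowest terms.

327/646

Total selections: C(19,8) = 75582.
Count the complement (more than 5 defenders): C(13,6)·C(6,2) + C(13,7)·C(6,1) + C(13,8)·C(6,0) = 25740 + 10296 + 1287 = 37323.
Probability = 1 − 37323/75582 = 38259/75582 = 327/646.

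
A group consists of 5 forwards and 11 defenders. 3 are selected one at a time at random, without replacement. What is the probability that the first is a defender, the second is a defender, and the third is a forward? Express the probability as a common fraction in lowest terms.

Multiply the conditional probabilities at each draw: 11/16 · 10/15 · 5/14 = 550/3360 = 55/336.

55/336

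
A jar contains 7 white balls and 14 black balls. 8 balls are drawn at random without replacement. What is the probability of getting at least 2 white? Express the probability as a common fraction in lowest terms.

2801/3230

Total selections: C(21,8) = 203490.
Favorable selections (at least 2 white): C(7,2)·C(14,6) + C(7,3)·C(14,5) + C(7,4)·C(14,4) + C(7,5)·C(14,3) + C(7,6)·C(14,2) + C(7,7)·C(14,1) = 63063 + 70070 + 35035 + 7644 + 637 + 14 = 176463.
Probability = 176463/203490 = 2801/3230.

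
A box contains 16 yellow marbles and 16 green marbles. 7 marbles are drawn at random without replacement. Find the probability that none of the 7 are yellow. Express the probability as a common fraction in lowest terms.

There are C(32,7) = 3365856 possible selections.
Selections with no yellow (all green): C(16,7) = 11440.
Probability = 11440/3365856 = 55/16182.

55/16182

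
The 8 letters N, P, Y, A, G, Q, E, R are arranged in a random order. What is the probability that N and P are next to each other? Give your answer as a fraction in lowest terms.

1/4

There are 8! = 40320 arrangements.
Treat N and P as a block: 7! arrangements of the blocks × 2 orders within the block = 2·5040 = 10080.
Probability = 10080/40320 = 1/4.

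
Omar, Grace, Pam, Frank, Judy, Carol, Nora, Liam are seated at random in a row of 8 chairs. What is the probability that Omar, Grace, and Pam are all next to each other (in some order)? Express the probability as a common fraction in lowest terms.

There are 8! = 40320 arrangements.
Treat the three as one block: 6! placements × 3! orders within the block = 720·6 = 4320.
Probability = 4320/40320 = 3/28.

3/28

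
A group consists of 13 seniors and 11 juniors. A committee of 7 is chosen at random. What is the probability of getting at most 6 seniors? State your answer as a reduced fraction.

2609/2622

Total selections: C(24,7) = 346104.
The complement is exactly 7 seniors: C(13,7)·C(11,0) = 1716.
Probability = 1 − 1716/346104 = 344388/346104 = 2609/2622.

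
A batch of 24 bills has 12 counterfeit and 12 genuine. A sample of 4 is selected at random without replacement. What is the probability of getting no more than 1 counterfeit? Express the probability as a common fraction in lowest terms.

Total selections: C(24,4) = 10626.
Favorable selections (no more than 1 counterfeit): C(12,0)·C(12,4) + C(12,1)·C(12,3) = 495 + 2640 = 3135.
Probability = 3135/10626 = 95/322.

95/322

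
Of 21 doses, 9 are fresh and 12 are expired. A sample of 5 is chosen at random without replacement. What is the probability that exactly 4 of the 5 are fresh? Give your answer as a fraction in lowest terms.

24/323

There are C(21,5) = 20349 ways to choose 5 from 21.
Selections with exactly 4 fresh: choose 4 of the 9 fresh and 1 of the 12 expired, C(9,4)·C(12,1) = 126·12 = 1512.
Probability = 1512/20349 = 24/323.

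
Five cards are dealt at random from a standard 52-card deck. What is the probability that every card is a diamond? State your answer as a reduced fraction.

33/66640

There are C(52,5) = 2598960 possible 5-card hands.
Hands that are all diamonds: C(13,5) = 1287.
Probability = 1287/2598960 = 33/66640.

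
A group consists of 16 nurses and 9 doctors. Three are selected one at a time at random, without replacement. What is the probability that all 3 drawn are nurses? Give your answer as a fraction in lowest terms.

Multiply the conditional probabilities at each draw: 16/25 · 15/24 · 14/23 = 3360/13800 = 28/115.

28/115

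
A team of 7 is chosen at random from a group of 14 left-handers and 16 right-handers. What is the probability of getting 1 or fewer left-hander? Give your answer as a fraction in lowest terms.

44/725

There are C(30,7) = 2035800 ways to choose the 7.
Favorable selections (1 or fewer left-hander): C(14,0)·C(16,7) + C(14,1)·C(16,6) = 11440 + 112112 = 123552.
Probability = 123552/2035800 = 44/725.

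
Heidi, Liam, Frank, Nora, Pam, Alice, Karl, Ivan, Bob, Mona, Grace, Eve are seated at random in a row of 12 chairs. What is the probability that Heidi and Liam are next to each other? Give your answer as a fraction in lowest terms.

There are 12! = 479001600 arrangements.
Treat Heidi and Liam as a block: 11! arrangements of the blocks × 2 orders within the block = 2·39916800 = 79833600.
Probability = 79833600/479001600 = 1/6.

1/6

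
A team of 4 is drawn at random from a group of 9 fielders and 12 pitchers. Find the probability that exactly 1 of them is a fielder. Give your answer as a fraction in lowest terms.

There are C(21,4) = 5985 ways to choose 4 from 21.
Selections with exactly 1 fielder: choose 1 of the 9 fielders and 3 of the 12 pitchers, C(9,1)·C(12,3) = 9·220 = 1980.
Probability = 1980/5985 = 44/133.

44/133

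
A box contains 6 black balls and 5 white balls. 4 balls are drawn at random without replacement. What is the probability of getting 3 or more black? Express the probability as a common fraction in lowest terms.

23/66

Total selections: C(11,4) = 330.
Favorable selections (3 or more black): C(6,3)·C(5,1) + C(6,4)·C(5,0) = 100 + 15 = 115.
Probability = 115/330 = 23/66.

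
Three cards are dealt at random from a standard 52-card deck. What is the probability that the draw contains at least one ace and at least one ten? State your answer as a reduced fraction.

188/5525

There are C(52,3) = 22100 possible draws.
By inclusion-exclusion on the complements, draws missing all aces or all tens: C(48,3) + C(48,3) − C(44,3) = 17296 + 17296 − 13244 = 21348.
So draws with at least one of each: 22100 − 21348 = 752, probability 752/22100 = 188/5525.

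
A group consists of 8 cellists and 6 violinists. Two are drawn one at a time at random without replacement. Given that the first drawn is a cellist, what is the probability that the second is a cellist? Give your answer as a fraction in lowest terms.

After removing one cellist, 13 remain: 7 cellists and 6 violinists.
So the probability the next is a cellist is 7/13.

7/13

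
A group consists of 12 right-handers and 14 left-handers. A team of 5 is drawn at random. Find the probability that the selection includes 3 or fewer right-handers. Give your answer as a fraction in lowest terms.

There are C(26,5) = 65780 ways to choose the 5.
Count the complement (more than 3 right-handers): C(12,4)·C(14,1) + C(12,5)·C(14,0) = 6930 + 792 = 7722.
Probability = 1 − 7722/65780 = 58058/65780 = 203/230.

203/230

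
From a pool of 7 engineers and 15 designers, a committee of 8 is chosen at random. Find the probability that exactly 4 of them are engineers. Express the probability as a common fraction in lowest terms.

3185/21318

The sample space is all 8-subsets of the 22: C(22,8) = 319770.
Selections with exactly 4 engineers: choose 4 of the 7 engineers and 4 of the 15 designers, C(7,4)·C(15,4) = 35·1365 = 47775.
Probability = 47775/319770 = 3185/21318.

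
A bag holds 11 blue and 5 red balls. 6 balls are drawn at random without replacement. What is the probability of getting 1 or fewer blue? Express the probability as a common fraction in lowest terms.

1/728

There are C(16,6) = 8008 ways to choose the 6.
Favorable selections (1 or fewer blue): C(11,1)·C(5,5) = 11.
Probability = 11/8008 = 1/728.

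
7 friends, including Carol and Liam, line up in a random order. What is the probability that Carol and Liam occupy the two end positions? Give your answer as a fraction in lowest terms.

1/21

There are 7! = 5040 arrangements.
Place Carol and Liam at the ends in 2 ways, arrange the remaining 5 in 5! = 120 ways: 2·120 = 240.
Probability = 240/5040 = 1/21.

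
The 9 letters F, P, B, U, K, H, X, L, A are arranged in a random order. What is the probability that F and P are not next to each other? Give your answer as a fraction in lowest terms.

7/9

There are 9! = 362880 arrangements.
Arrangements with F and P adjacent: 2·8! = 80640.
So not adjacent: 362880 − 80640 = 282240, probability 282240/362880 = 7/9.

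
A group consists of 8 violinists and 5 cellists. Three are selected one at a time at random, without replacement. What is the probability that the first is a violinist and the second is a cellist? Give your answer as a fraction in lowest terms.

Multiply the conditional probabilities at each draw: 8/13 · 5/12 = 40/156 = 10/39.

10/39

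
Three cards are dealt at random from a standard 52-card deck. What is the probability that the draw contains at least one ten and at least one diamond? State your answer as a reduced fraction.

There are C(52,3) = 22100 possible draws.
By inclusion-exclusion on the complements, draws missing all tens or all diamonds: C(48,3) + C(39,3) − C(36,3) = 17296 + 9139 − 7140 = 19295.
So draws with at least one of each: 22100 − 19295 = 2805, probability 2805/22100 = 33/260.

33/260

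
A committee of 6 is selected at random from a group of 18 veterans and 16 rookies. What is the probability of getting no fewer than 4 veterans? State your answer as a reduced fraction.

699/1798

There are C(34,6) = 1344904 ways to choose the 6.
Favorable selections (no fewer than 4 veterans): C(18,4)·C(16,2) + C(18,5)·C(16,1) + C(18,6)·C(16,0) = 367200 + 137088 + 18564 = 522852.
Probability = 522852/1344904 = 699/1798.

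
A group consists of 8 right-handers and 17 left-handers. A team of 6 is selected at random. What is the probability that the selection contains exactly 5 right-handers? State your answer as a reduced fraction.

The sample space is all 6-subsets of the 25: C(25,6) = 177100.
Selections with exactly 5 right-handers: choose 5 of the 8 right-handers and 1 of the 17 left-handers, C(8,5)·C(17,1) = 56·17 = 952.
Probability = 952/177100 = 34/6325.

34/6325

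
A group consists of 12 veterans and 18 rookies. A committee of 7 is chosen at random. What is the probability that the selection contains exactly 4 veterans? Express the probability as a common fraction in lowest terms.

374/1885

There are C(30,7) = 2035800 ways to choose 7 from 30.
Selections with exactly 4 veterans: choose 4 of the 12 veterans and 3 of the 18 rookies, C(12,4)·C(18,3) = 495·816 = 403920.
Probability = 403920/2035800 = 374/1885.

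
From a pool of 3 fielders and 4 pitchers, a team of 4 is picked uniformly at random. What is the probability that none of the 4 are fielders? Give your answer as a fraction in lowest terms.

1/35

There are C(7,4) = 35 possible selections.
Selections with no fielders (all pitchers): C(4,4) = 1.
Probability = 1/35.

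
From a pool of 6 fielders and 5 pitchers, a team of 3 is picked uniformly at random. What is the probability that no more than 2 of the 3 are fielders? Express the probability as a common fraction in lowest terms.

29/33

There are C(11,3) = 165 ways to choose the 3.
Favorable selections (no more than 2 fielders): C(6,0)·C(5,3) + C(6,1)·C(5,2) + C(6,2)·C(5,1) = 10 + 60 + 75 = 145.
Probability = 145/165 = 29/33.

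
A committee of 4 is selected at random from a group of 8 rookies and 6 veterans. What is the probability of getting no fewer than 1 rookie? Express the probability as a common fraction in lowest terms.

There are C(14,4) = 1001 ways to choose the 4.
The complement is all 4 are veterans: C(6,4) = 15.
Probability = 1 − 15/1001 = 986/1001.

986/1001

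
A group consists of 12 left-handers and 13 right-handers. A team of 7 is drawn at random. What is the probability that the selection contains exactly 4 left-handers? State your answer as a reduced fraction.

1287/4370

The sample space is all 7-subsets of the 25: C(25,7) = 480700.
Selections with exactly 4 left-handers: choose 4 of the 12 left-handers and 3 of the 13 right-handers, C(12,4)·C(13,3) = 495·286 = 141570.
Probability = 141570/480700 = 1287/4370.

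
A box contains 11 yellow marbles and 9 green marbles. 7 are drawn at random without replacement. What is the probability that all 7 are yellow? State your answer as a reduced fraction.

11/2584

There are C(20,7) = 77520 possible selections.
Selections with all yellow: C(11,7) = 330.
Probability = 330/77520 = 11/2584.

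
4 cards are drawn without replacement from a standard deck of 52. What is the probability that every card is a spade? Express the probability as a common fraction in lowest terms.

11/4165

There are C(52,4) = 270725 possible 4-card hands.
Hands that are all spades: C(13,4) = 715.
Probability = 715/270725 = 11/4165.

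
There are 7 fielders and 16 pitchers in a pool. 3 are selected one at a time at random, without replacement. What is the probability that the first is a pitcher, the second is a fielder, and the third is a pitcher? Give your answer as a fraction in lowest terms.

Multiply the conditional probabilities at each draw: 16/23 · 7/22 · 15/21 = 1680/10626 = 40/253.

40/253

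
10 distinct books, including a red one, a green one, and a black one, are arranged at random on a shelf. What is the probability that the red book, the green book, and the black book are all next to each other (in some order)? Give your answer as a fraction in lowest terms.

There are 10! = 3628800 arrangements.
Treat the three as one block: 8! placements × 3! orders within the block = 40320·6 = 241920.
Probability = 241920/3628800 = 1/15.

1/15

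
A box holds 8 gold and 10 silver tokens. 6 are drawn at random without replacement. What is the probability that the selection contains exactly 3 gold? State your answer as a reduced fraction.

Total number of selections: C(18,6) = 18564.
Selections with exactly 3 gold: choose 3 of the 8 gold and 3 of the 10 silver, C(8,3)·C(10,3) = 56·120 = 6720.
Probability = 6720/18564 = 80/221.

80/221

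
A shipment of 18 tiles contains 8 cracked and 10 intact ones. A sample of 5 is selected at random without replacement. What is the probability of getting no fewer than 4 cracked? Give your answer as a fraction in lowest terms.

3/34

Total selections: C(18,5) = 8568.
Favorable selections (no fewer than 4 cracked): C(8,4)·C(10,1) + C(8,5)·C(10,0) = 700 + 56 = 756.
Probability = 756/8568 = 3/34.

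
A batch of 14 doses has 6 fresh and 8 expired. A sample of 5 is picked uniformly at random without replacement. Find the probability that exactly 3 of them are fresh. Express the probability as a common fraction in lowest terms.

The sample space is all 5-subsets of the 14: C(14,5) = 2002.
Selections with exactly 3 fresh: choose 3 of the 6 fresh and 2 of the 8 expired, C(6,3)·C(8,2) = 20·28 = 560.
Probability = 560/2002 = 40/143.

40/143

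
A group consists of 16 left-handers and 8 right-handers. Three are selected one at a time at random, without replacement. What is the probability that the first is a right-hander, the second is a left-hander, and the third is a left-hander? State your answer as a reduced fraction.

Multiply the conditional probabilities at each draw: 8/24 · 16/23 · 15/22 = 1920/12144 = 40/253.

40/253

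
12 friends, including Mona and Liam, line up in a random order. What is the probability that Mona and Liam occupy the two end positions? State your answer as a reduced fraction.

1/66

There are 12! = 479001600 arrangements.
Place Mona and Liam at the ends in 2 ways, arrange the remaining 10 in 10! = 3628800 ways: 2·3628800 = 7257600.
Probability = 7257600/479001600 = 1/66.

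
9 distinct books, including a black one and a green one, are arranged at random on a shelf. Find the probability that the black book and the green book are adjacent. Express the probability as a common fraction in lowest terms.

There are 9! = 362880 arrangements.
Treat the black book and the green book as a block: 8! arrangements of the blocks × 2 orders within the block = 2·40320 = 80640.
Probability = 80640/362880 = 2/9.

2/9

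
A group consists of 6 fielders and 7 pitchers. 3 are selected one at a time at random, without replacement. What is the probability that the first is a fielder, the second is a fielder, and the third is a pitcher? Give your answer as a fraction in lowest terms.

35/286

Multiply the conditional probabilities at each draw: 6/13 · 5/12 · 7/11 = 210/1716 = 35/286.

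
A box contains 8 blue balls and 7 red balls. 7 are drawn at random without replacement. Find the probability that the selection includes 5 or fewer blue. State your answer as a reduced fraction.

There are C(15,7) = 6435 ways to choose the 7.
Count the complement (more than 5 blue): C(8,6)·C(7,1) + C(8,7)·C(7,0) = 196 + 8 = 204.
Probability = 1 − 204/6435 = 6231/6435 = 2077/2145.

2077/2145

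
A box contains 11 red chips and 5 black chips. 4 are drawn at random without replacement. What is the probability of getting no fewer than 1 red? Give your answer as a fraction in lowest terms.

363/364

Total selections: C(16,4) = 1820.
The complement is all 4 are black: C(5,4) = 5.
Probability = 1 − 5/1820 = 1815/1820 = 363/364.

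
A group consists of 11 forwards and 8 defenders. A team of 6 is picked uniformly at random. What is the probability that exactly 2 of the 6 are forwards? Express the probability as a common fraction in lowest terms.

275/1938

There are C(19,6) = 27132 ways to choose 6 from 19.
Selections with exactly 2 forwards: choose 2 of the 11 forwards and 4 of the 8 defenders, C(11,2)·C(8,4) = 55·70 = 3850.
Probability = 3850/27132 = 275/1938.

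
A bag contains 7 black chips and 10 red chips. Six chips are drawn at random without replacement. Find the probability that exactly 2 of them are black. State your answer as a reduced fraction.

315/884

There are C(17,6) = 12376 ways to choose 6 from 17.
Selections with exactly 2 black: choose 2 of the 7 black and 4 of the 10 red, C(7,2)·C(10,4) = 21·210 = 4410.
Probability = 4410/12376 = 315/884.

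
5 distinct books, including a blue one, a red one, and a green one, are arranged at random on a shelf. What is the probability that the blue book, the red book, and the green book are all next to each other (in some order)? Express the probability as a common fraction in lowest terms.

There are 5! = 120 arrangements.
Treat the three as one block: 3! placements × 3! orders within the block = 6·6 = 36.
Probability = 36/120 = 3/10.

3/10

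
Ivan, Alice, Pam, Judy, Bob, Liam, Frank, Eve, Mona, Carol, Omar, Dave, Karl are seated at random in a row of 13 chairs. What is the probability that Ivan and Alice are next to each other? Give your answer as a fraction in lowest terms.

There are 13! = 6227020800 arrangements.
Treat Ivan and Alice as a block: 12! arrangements of the blocks × 2 orders within the block = 2·479001600 = 958003200.
Probability = 958003200/6227020800 = 2/13.

2/13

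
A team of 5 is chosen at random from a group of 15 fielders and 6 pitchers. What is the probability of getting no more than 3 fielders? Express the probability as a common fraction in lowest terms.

436/969

Total selections: C(21,5) = 20349.
Favorable selections (no more than 3 fielders): C(15,0)·C(6,5) + C(15,1)·C(6,4) + C(15,2)·C(6,3) + C(15,3)·C(6,2) = 6 + 225 + 2100 + 6825 = 9156.
Probability = 9156/20349 = 436/969.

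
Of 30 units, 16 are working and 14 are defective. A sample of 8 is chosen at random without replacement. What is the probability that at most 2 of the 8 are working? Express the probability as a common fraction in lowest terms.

There are C(30,8) = 5852925 ways to choose the 8.
Favorable selections (at most 2 working): C(16,0)·C(14,8) + C(16,1)·C(14,7) + C(16,2)·C(14,6) = 3003 + 54912 + 360360 = 418275.
Probability = 418275/5852925 = 143/2001.

143/2001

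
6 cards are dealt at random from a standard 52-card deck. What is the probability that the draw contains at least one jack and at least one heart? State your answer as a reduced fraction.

There are C(52,6) = 20358520 possible draws.
By inclusion-exclusion on the complements, draws missing all jacks or all hearts: C(48,6) + C(39,6) − C(36,6) = 12271512 + 3262623 − 1947792 = 13586343.
So draws with at least one of each: 20358520 − 13586343 = 6772177, probability 6772177/20358520.

6772177/20358520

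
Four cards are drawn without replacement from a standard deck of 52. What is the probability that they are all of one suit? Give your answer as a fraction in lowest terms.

There are C(52,4) = 270725 possible 4-card hands.
Hands of one suit: 4 suits × C(13,4) = 4·715 = 2860.
Probability = 2860/270725 = 44/4165.

44/4165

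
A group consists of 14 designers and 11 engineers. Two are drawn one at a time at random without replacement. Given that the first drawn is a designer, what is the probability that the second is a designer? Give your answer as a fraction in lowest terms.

13/24

After removing one designer, 24 remain: 13 designers and 11 engineers.
So the probability the next is a designer is 13/24.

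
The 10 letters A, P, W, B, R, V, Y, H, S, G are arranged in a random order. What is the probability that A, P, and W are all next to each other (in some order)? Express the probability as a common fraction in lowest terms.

There are 10! = 3628800 arrangements.
Treat the three as one block: 8! placements × 3! orders within the block = 40320·6 = 241920.
Probability = 241920/3628800 = 1/15.

1/15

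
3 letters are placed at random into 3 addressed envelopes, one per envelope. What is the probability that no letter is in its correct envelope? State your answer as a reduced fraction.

1/3

There are 3! = 6 assignments.
By inclusion-exclusion, assignments with no fixed points: C(3,0)·3! − C(3,1)·2! + C(3,2)·1! − C(3,3)·0! = 2.
Probability = 2/6 = 1/3.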